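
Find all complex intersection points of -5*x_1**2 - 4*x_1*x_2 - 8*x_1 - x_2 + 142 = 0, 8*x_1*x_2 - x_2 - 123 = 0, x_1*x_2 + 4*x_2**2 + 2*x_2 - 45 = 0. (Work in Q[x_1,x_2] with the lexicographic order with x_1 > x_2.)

Compute a lex Gröbner basis by Buchberger's algorithm.
f_1 = -5*x_1**2 - 4*x_1*x_2 - 8*x_1 - x_2 + 142, LT = x_1**2.
f_2 = 8*x_1*x_2 - x_2 - 123, LT = x_1*x_2.
f_3 = x_1*x_2 + 4*x_2**2 + 2*x_2 - 45, LT = x_1*x_2.

S(f_1,f_2): lcm = x_1**2*x_2. S = 4/5*x_1*x_2**2 + 69/40*x_1*x_2 + 123/8*x_1 + 1/5*x_2**2 - 142/5*x_2.
  leading term x_1*x_2**2: subtract (1/10*x_2)·f_2 from 4/5*x_1*x_2**2 + 69/40*x_1*x_2 + 123/8*x_1 + 1/5*x_2**2 - 142/5*x_2 → 69/40*x_1*x_2 + 123/8*x_1 + 3/10*x_2**2 - 161/10*x_2
  leading term x_1*x_2: subtract (69/320)·f_2 from 69/40*x_1*x_2 + 123/8*x_1 + 3/10*x_2**2 - 161/10*x_2 → 123/8*x_1 + 3/10*x_2**2 - 5083/320*x_2 + 8487/320
  leading term x_1: no divisor's leading term divides it; move 123/8*x_1 to the remainder.
  leading term x_2**2: no divisor's leading term divides it; move 3/10*x_2**2 to the remainder.
  leading term x_2: no divisor's leading term divides it; move -5083/320*x_2 to the remainder.
  leading term 1: no divisor's leading term divides it; move 8487/320 to the remainder.
  remainder 123/8*x_1 + 3/10*x_2**2 - 5083/320*x_2 + 8487/320 ≠ 0; add h_4 = 123/8*x_1 + 3/10*x_2**2 - 5083/320*x_2 + 8487/320 to the basis.

S(f_1,f_3): lcm = x_1**2*x_2. S = -16/5*x_1*x_2**2 - 2/5*x_1*x_2 + 45*x_1 + 1/5*x_2**2 - 142/5*x_2.
  leading term x_1*x_2**2: subtract (-2/5*x_2)·f_2 from -16/5*x_1*x_2**2 - 2/5*x_1*x_2 + 45*x_1 + 1/5*x_2**2 - 142/5*x_2 → -2/5*x_1*x_2 + 45*x_1 - 1/5*x_2**2 - 388/5*x_2
  leading term x_1*x_2: subtract (-1/20)·f_2 from -2/5*x_1*x_2 + 45*x_1 - 1/5*x_2**2 - 388/5*x_2 → 45*x_1 - 1/5*x_2**2 - 1553/20*x_2 - 123/20
  leading term x_1: subtract (120/41)·h_4 from 45*x_1 - 1/5*x_2**2 - 1553/20*x_2 - 123/20 → -221/205*x_2**2 - 51101/1640*x_2 - 3351/40
  leading term x_2**2: no divisor's leading term divides it; move -221/205*x_2**2 to the remainder.
  leading term x_2: no divisor's leading term divides it; move -51101/1640*x_2 to the remainder.
  leading term 1: no divisor's leading term divides it; move -3351/40 to the remainder.
  remainder -221/205*x_2**2 - 51101/1640*x_2 - 3351/40 ≠ 0; add h_5 = -221/205*x_2**2 - 51101/1640*x_2 - 3351/40 to the basis.

S(f_2,f_3): lcm = x_1*x_2. S = -4*x_2**2 - 17/8*x_2 + 237/8.
  leading term x_2**2: subtract (820/221)·h_5 from -4*x_2**2 - 17/8*x_2 + 237/8 → 200647/1768*x_2 + 601941/1768
  leading term x_2: no divisor's leading term divides it; move 200647/1768*x_2 to the remainder.
  leading term 1: no divisor's leading term divides it; move 601941/1768 to the remainder.
  remainder 200647/1768*x_2 + 601941/1768 ≠ 0; add h_6 = 200647/1768*x_2 + 601941/1768 to the basis.

S(f_1,h_4): lcm = x_1**2. S = -4/205*x_1*x_2**2 + 9019/4920*x_1*x_2 - 1/8*x_1 + 1/5*x_2 - 142/5.
  leading term x_1*x_2**2: subtract (-1/410*x_2)·f_2 from -4/205*x_1*x_2**2 + 9019/4920*x_1*x_2 - 1/8*x_1 + 1/5*x_2 - 142/5 → 9019/4920*x_1*x_2 - 1/8*x_1 - 1/410*x_2**2 - 1/10*x_2 - 142/5
  leading term x_1*x_2: subtract (9019/39360)·f_2 from 9019/4920*x_1*x_2 - 1/8*x_1 - 1/410*x_2**2 - 1/10*x_2 - 142/5 → -1/8*x_1 - 1/410*x_2**2 + 5083/39360*x_2 - 69/320
  leading term x_1: subtract (-1/123)·h_4 from -1/8*x_1 - 1/410*x_2**2 + 5083/39360*x_2 - 69/320 → 0
  remainder 0.

S(f_2,h_4): lcm = x_1*x_2. S = -4/205*x_2**3 + 5083/4920*x_2**2 - 37/20*x_2 - 123/8.
  leading term x_2**3: subtract (4/221*x_2)·h_5 from -4/205*x_2**3 + 5083/4920*x_2**2 - 37/20*x_2 - 123/8 → 8471/5304*x_2**2 - 295/884*x_2 - 123/8
  leading term x_2**2: subtract (-1736555/1172184)·h_5 from 8471/5304*x_2**2 - 295/884*x_2 - 123/8 → -436005931/9377472*x_2 - 436005931/3125824
  leading term x_2: subtract (-2173/5304)·h_6 from -436005931/9377472*x_2 - 436005931/3125824 → 0
  remainder 0.

S(f_3,h_4): lcm = x_1*x_2. S = -4/205*x_2**3 + 24763/4920*x_2**2 + 11/40*x_2 - 45.
  leading term x_2**3: subtract (4/221*x_2)·h_5 from -4/205*x_2**3 + 24763/4920*x_2**2 + 11/40*x_2 - 45 → 29687/5304*x_2**2 + 3167/1768*x_2 - 45
  leading term x_2**2: subtract (-6085835/1172184)·h_5 from 29687/5304*x_2**2 + 3167/1768*x_2 - 45 → -1500237619/9377472*x_2 - 1500237619/3125824
  leading term x_2: subtract (-7477/5304)·h_6 from -1500237619/9377472*x_2 - 1500237619/3125824 → 0
  remainder 0.

S(f_1,h_5): leading monomials are coprime, so the S-polynomial reduces to 0 (Buchberger's first criterion).
S(f_2,h_5): lcm = x_1*x_2**2. S = -51101/1768*x_1*x_2 - 137391/1768*x_1 - 1/8*x_2**2 - 123/8*x_2.
  leading term x_1*x_2: subtract (-51101/14144)·f_2 from -51101/1768*x_1*x_2 - 137391/1768*x_1 - 1/8*x_2**2 - 123/8*x_2 → -137391/1768*x_1 - 1/8*x_2**2 - 268565/14144*x_2 - 6285423/14144
  leading term x_1: subtract (-1117/221)·h_4 from -137391/1768*x_1 - 1/8*x_2**2 - 268565/14144*x_2 - 6285423/14144 → 12299/8840*x_2**2 - 877567/8840*x_2 - 20172/65
  leading term x_2**2: subtract (-504259/390728)·h_5 from 12299/8840*x_2**2 - 877567/8840*x_2 - 20172/65 → -436005931/3125824*x_2 - 1308017793/3125824
  leading term x_2: subtract (-2173/1768)·h_6 from -436005931/3125824*x_2 - 1308017793/3125824 → 0
  remainder 0.

S(f_3,h_5): lcm = x_1*x_2**2. S = -51101/1768*x_1*x_2 - 137391/1768*x_1 + 4*x_2**3 + 2*x_2**2 - 45*x_2.
  leading term x_1*x_2: subtract (-51101/14144)·f_2 from -51101/1768*x_1*x_2 - 137391/1768*x_1 + 4*x_2**3 + 2*x_2**2 - 45*x_2 → -137391/1768*x_1 + 4*x_2**3 + 2*x_2**2 - 687581/14144*x_2 - 6285423/14144
  leading term x_1: subtract (-1117/221)·h_4 from -137391/1768*x_1 + 4*x_2**3 + 2*x_2**2 - 687581/14144*x_2 - 6285423/14144 → 4*x_2**3 + 7771/2210*x_2**2 - 284863/2210*x_2 - 20172/65
  leading term x_2**3: subtract (-820/221*x_2)·h_5 from 4*x_2**3 + 7771/2210*x_2**2 - 284863/2210*x_2 - 20172/65 → -123867/1105*x_2**2 - 485909/1105*x_2 - 20172/65
  leading term x_2**2: subtract (5078547/48841)·h_5 from -123867/1105*x_2**2 - 485909/1105*x_2 - 20172/65 → 1094128091/390728*x_2 + 3282384273/390728
  leading term x_2: subtract (5453/221)·h_6 from 1094128091/390728*x_2 + 3282384273/390728 → 0
  remainder 0.

S(h_4,h_5): leading monomials are coprime, so the S-polynomial reduces to 0 (Buchberger's first criterion).
S(f_1,h_6): leading monomials are coprime, so the S-polynomial reduces to 0 (Buchberger's first criterion).
S(f_2,h_6): lcm = x_1*x_2. S = -3*x_1 - 1/8*x_2 - 123/8.
  leading term x_1: subtract (-8/41)·h_4 from -3*x_1 - 1/8*x_2 - 123/8 → 12/205*x_2**2 - 661/205*x_2 - 51/5
  leading term x_2**2: subtract (-12/221)·h_5 from 12/205*x_2**2 - 661/205*x_2 - 51/5 → -2173/442*x_2 - 6519/442
  leading term x_2: subtract (-8692/200647)·h_6 from -2173/442*x_2 - 6519/442 → 0
  remainder 0.

S(f_3,h_6): lcm = x_1*x_2. S = -3*x_1 + 4*x_2**2 + 2*x_2 - 45.
  leading term x_1: subtract (-8/41)·h_4 from -3*x_1 + 4*x_2**2 + 2*x_2 - 45 → 832/205*x_2**2 - 1803/1640*x_2 - 1593/40
  leading term x_2**2: subtract (-64/17)·h_5 from 832/205*x_2**2 - 1803/1640*x_2 - 1593/40 → -16103/136*x_2 - 48309/136
  leading term x_2: subtract (-209339/200647)·h_6 from -16103/136*x_2 - 48309/136 → 0
  remainder 0.

S(h_4,h_6): leading monomials are coprime, so the S-polynomial reduces to 0 (Buchberger's first criterion).
S(h_5,h_6): lcm = x_2**2. S = 45797/1768*x_2 + 137391/1768.
  leading term x_2: subtract (45797/200647)·h_6 from 45797/1768*x_2 + 137391/1768 → 0
  remainder 0.

Every S-polynomial of the final basis reduces to 0, so we have a Gröbner basis.
Inter-reduce: drop elements whose leading term is divisible by another's, tail-reduce, and make monic.
Reduced Gröbner basis: {x_1 + 5, x_2 + 3}.

A lex Gröbner basis eliminates variables successively. Here x_2 + 3 depends only on x_2, with roots {-3}; lifting each root through the earlier basis elements recovers the full solutions.
  x_2 = -3: the earlier basis element becomes x_1 + 5 = 0, giving x_1 = -5 — point (-5, -3).
Substituting each solution back into the original system confirms all equations vanish.

{(-5, -3)}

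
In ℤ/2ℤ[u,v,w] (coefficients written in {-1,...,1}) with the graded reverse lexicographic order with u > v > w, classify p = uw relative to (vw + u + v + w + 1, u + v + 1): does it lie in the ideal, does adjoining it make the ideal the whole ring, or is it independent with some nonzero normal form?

uw lies in I (it reduces to 0).

First compute the reduced Gröbner basis of I by Buchberger's algorithm.
f_1 = vw + u + v + w + 1, LT = vw.
f_2 = u + v + 1, LT = u.

The S-polynomials (S(f_1,f_2)) all reduce to 0 modulo the current basis, so we have a Gröbner basis.
Inter-reduce: drop elements whose leading term is divisible by another's, tail-reduce, and make monic.
Reduced Gröbner basis: {vw + w, u + v + 1}.
Label its elements g_1 = vw + w, g_2 = u + v + 1.

Reduce p = uw modulo G:
  leading term uw: subtract (w)·g_2 from uw → vw + w
  leading term vw: subtract (1)·g_1 from vw + w → 0
  normal form = 0.
Since the normal form is 0, p ∈ I.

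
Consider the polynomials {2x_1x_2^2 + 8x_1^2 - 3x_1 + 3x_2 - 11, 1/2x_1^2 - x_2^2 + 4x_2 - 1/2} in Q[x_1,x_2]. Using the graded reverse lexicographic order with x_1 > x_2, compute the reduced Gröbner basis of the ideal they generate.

f_1 = 2x_1x_2^2 + 8x_1^2 - 3x_1 + 3x_2 - 11, LT = x_1x_2^2.
f_2 = 1/2x_1^2 - x_2^2 + 4x_2 - 1/2, LT = x_1^2.

S(f_1,f_2): lcm = x_1^2x_2^2. S = 2x_2^4 + 4x_1^3 - 8x_2^3 - 3/2x_1^2 + 3/2x_1x_2 + x_2^2 - 11/2x_1.
  leading term x_2^4: no divisor's leading term divides it; move 2x_2^4 to the remainder.
  leading term x_1^3: subtract (8x_1)·f_2 from 4x_1^3 - 8x_2^3 - 3/2x_1^2 + 3/2x_1x_2 + x_2^2 - 11/2x_1 → 8x_1x_2^2 - 8x_2^3 - 3/2x_1^2 - 61/2x_1x_2 + x_2^2 - 3/2x_1
  leading term x_1x_2^2: subtract (4)·f_1 from 8x_1x_2^2 - 8x_2^3 - 3/2x_1^2 - 61/2x_1x_2 + x_2^2 - 3/2x_1 → -8x_2^3 - 67/2x_1^2 - 61/2x_1x_2 + x_2^2 + 21/2x_1 - 12x_2 + 44
  leading term x_2^3: no divisor's leading term divides it; move -8x_2^3 to the remainder.
  leading term x_1^2: subtract (-67)·f_2 from -67/2x_1^2 - 61/2x_1x_2 + x_2^2 + 21/2x_1 - 12x_2 + 44 → -61/2x_1x_2 - 66x_2^2 + 21/2x_1 + 256x_2 + 21/2
  leading term x_1x_2: no divisor's leading term divides it; move -61/2x_1x_2 to the remainder.
  leading term x_2^2: no divisor's leading term divides it; move -66x_2^2 to the remainder.
  leading term x_1: no divisor's leading term divides it; move 21/2x_1 to the remainder.
  leading term x_2: no divisor's leading term divides it; move 256x_2 to the remainder.
  leading term 1: no divisor's leading term divides it; move 21/2 to the remainder.
  remainder 2x_2^4 - 8x_2^3 - 61/2x_1x_2 - 66x_2^2 + 21/2x_1 + 256x_2 + 21/2 ≠ 0; add g_3 = 2x_2^4 - 8x_2^3 - 61/2x_1x_2 - 66x_2^2 + 21/2x_1 + 256x_2 + 21/2 to the basis.

S(f_1,g_3): lcm = x_1x_2^4. S = 4x_1^2x_2^2 + 4x_1x_2^3 + 61/4x_1^2x_2 + 63/2x_1x_2^2 + 3/2x_2^3 - 21/4x_1^2 - 128x_1x_2 - 11/2x_2^2 - 21/4x_1.
  leading term x_1^2x_2^2: subtract (2x_1)·f_1 from 4x_1^2x_2^2 + 4x_1x_2^3 + 61/4x_1^2x_2 + 63/2x_1x_2^2 + 3/2x_2^3 - 21/4x_1^2 - 128x_1x_2 - 11/2x_2^2 - 21/4x_1 → 4x_1x_2^3 - 16x_1^3 + 61/4x_1^2x_2 + 63/2x_1x_2^2 + 3/2x_2^3 + 3/4x_1^2 - 134x_1x_2 - 11/2x_2^2 + 67/4x_1
  leading term x_1x_2^3: subtract (2x_2)·f_1 from 4x_1x_2^3 - 16x_1^3 + 61/4x_1^2x_2 + 63/2x_1x_2^2 + 3/2x_2^3 + 3/4x_1^2 - 134x_1x_2 - 11/2x_2^2 + 67/4x_1 → -16x_1^3 - 3/4x_1^2x_2 + 63/2x_1x_2^2 + 3/2x_2^3 + 3/4x_1^2 - 128x_1x_2 - 23/2x_2^2 + 67/4x_1 + 22x_2
  leading term x_1^3: subtract (-32x_1)·f_2 from -16x_1^3 - 3/4x_1^2x_2 + 63/2x_1x_2^2 + 3/2x_2^3 + 3/4x_1^2 - 128x_1x_2 - 23/2x_2^2 + 67/4x_1 + 22x_2 → -3/4x_1^2x_2 - 1/2x_1x_2^2 + 3/2x_2^3 + 3/4x_1^2 - 23/2x_2^2 + 3/4x_1 + 22x_2
  leading term x_1^2x_2: subtract (-3/2x_2)·f_2 from -3/4x_1^2x_2 - 1/2x_1x_2^2 + 3/2x_2^3 + 3/4x_1^2 - 23/2x_2^2 + 3/4x_1 + 22x_2 → -1/2x_1x_2^2 + 3/4x_1^2 - 11/2x_2^2 + 3/4x_1 + 85/4x_2
  leading term x_1x_2^2: subtract (-1/4)·f_1 from -1/2x_1x_2^2 + 3/4x_1^2 - 11/2x_2^2 + 3/4x_1 + 85/4x_2 → 11/4x_1^2 - 11/2x_2^2 + 22x_2 - 11/4
  leading term x_1^2: subtract (11/2)·f_2 from 11/4x_1^2 - 11/2x_2^2 + 22x_2 - 11/4 → 0
  remainder 0.

S(f_2,g_3): leading monomials are coprime, so the S-polynomial reduces to 0 (Buchberger's first criterion).
Every S-polynomial of the final basis reduces to 0, so we have a Gröbner basis.

G = {x_2^4 - 4x_2^3 - 61/4x_1x_2 - 33x_2^2 + 21/4x_1 + 128x_2 + 21/4, x_1x_2^2 + 8x_2^2 - 3/2x_1 - 61/2x_2 - 3/2, x_1^2 - 2x_2^2 + 8x_2 - 1}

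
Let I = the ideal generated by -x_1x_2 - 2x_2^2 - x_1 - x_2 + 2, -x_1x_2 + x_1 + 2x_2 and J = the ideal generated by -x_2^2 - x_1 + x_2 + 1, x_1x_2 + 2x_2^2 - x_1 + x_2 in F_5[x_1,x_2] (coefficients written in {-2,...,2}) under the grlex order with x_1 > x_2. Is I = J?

No, the ideals differ.

Since reduced Gröbner bases are canonical representatives of ideals under a given ordering, it suffices to compute and compare them.
Buchberger on the first generating set:
f_1 = -x_1x_2 - 2x_2^2 - x_1 - x_2 + 2, LT = x_1x_2.
f_2 = -x_1x_2 + x_1 + 2x_2, LT = x_1x_2.

S(f_1,f_2): lcm = x_1x_2. S = 2x_2^2 + 2x_1 - 2x_2 - 2.
  leading term x_2^2: no divisor's leading term divides it; move 2x_2^2 to the remainder.
  leading term x_1: no divisor's leading term divides it; move 2x_1 to the remainder.
  leading term x_2: no divisor's leading term divides it; move -2x_2 to the remainder.
  leading term 1: no divisor's leading term divides it; move -2 to the remainder.
  remainder 2x_2^2 + 2x_1 - 2x_2 - 2 ≠ 0; add g_3 = 2x_2^2 + 2x_1 - 2x_2 - 2 to the basis.

S(f_1,g_3): lcm = x_1x_2^2. S = 2x_2^3 - x_1^2 + 2x_1x_2 + x_2^2 + x_1 - 2x_2.
  leading term x_2^3: subtract (x_2)·g_3 from 2x_2^3 - x_1^2 + 2x_1x_2 + x_2^2 + x_1 - 2x_2 → -x_1^2 - 2x_2^2 + x_1
  leading term x_1^2: no divisor's leading term divides it; move -x_1^2 to the remainder.
  leading term x_2^2: subtract (-1)·g_3 from -2x_2^2 + x_1 → -2x_1 - 2x_2 - 2
  leading term x_1: no divisor's leading term divides it; move -2x_1 to the remainder.
  leading term x_2: no divisor's leading term divides it; move -2x_2 to the remainder.
  leading term 1: no divisor's leading term divides it; move -2 to the remainder.
  remainder -x_1^2 - 2x_1 - 2x_2 - 2 ≠ 0; add g_4 = -x_1^2 - 2x_1 - 2x_2 - 2 to the basis.

The other S-polynomials (S(f_2,g_3), S(f_1,g_4), S(f_2,g_4), S(g_3,g_4)) all reduce to 0 modulo the current basis, so we have a Gröbner basis.
Inter-reduce: drop elements whose leading term is divisible by another's, tail-reduce, and make monic.
Reduced Gröbner basis: {x_1^2 + 2x_1 + 2x_2 + 2, x_1x_2 - x_1 - 2x_2, x_2^2 + x_1 - x_2 - 1}.

Buchberger on the second generating set:
h_1 = -x_2^2 - x_1 + x_2 + 1, LT = x_2^2.
h_2 = x_1x_2 + 2x_2^2 - x_1 + x_2, LT = x_1x_2.

S(h_1,h_2): lcm = x_1x_2^2. S = -2x_2^3 + x_1^2 - x_2^2 - x_1.
  leading term x_2^3: subtract (2x_2)·h_1 from -2x_2^3 + x_1^2 - x_2^2 - x_1 → x_1^2 + 2x_1x_2 + 2x_2^2 - x_1 - 2x_2
  leading term x_1^2: no divisor's leading term divides it; move x_1^2 to the remainder.
  leading term x_1x_2: subtract (2)·h_2 from 2x_1x_2 + 2x_2^2 - x_1 - 2x_2 → -2x_2^2 + x_1 + x_2
  leading term x_2^2: subtract (2)·h_1 from -2x_2^2 + x_1 + x_2 → -2x_1 - x_2 - 2
  leading term x_1: no divisor's leading term divides it; move -2x_1 to the remainder.
  leading term x_2: no divisor's leading term divides it; move -x_2 to the remainder.
  leading term 1: no divisor's leading term divides it; move -2 to the remainder.
  remainder x_1^2 - 2x_1 - x_2 - 2 ≠ 0; add k_3 = x_1^2 - 2x_1 - x_2 - 2 to the basis.

The other S-polynomials (S(h_1,k_3), S(h_2,k_3)) all reduce to 0 modulo the current basis, so we have a Gröbner basis.
Inter-reduce: drop elements whose leading term is divisible by another's, tail-reduce, and make monic.
Reduced Gröbner basis: {x_1^2 - 2x_1 - x_2 - 2, x_1x_2 + 2x_1 - 2x_2 + 2, x_2^2 + x_1 - x_2 - 1}.

These differ, so the ideals are not equal.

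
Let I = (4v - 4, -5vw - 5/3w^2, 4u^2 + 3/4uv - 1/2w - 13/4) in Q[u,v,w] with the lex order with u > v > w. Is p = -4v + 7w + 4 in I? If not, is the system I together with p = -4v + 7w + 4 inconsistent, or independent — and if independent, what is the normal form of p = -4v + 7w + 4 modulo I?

-4v + 7w + 4 is independent of I; its normal form modulo I is 7w.

First compute the reduced Gröbner basis of I by Buchberger's algorithm.
f_1 = 4v - 4, LT = v.
f_2 = -5vw - 5/3w^2, LT = vw.
f_3 = 4u^2 + 3/4uv - 1/2w - 13/4, LT = u^2.

S(f_1,f_2): lcm = vw. S = -1/3w^2 - w.
  leading term w^2: no divisor's leading term divides it; move -1/3w^2 to the remainder.
  leading term w: no divisor's leading term divides it; move -w to the remainder.
  remainder -1/3w^2 - w ≠ 0; add h_4 = -1/3w^2 - w to the basis.

The other S-polynomials (S(f_1,f_3), S(f_2,f_3), S(f_1,h_4), S(f_2,h_4), S(f_3,h_4)) all reduce to 0 modulo the current basis, so we have a Gröbner basis.
Inter-reduce: drop elements whose leading term is divisible by another's, tail-reduce, and make monic.
Reduced Gröbner basis: {u^2 + 3/16u - 1/8w - 13/16, v - 1, w^2 + 3w}.
Label its elements g_1 = u^2 + 3/16u - 1/8w - 13/16, g_2 = v - 1, g_3 = w^2 + 3w.

Reduce p = -4v + 7w + 4 modulo G:
  leading term v: subtract (-4)·g_2 from -4v + 7w + 4 → 7w
  leading term w: no divisor's leading term divides it; move 7w to the remainder.
  normal form = 7w.
The normal form is nonzero, so p ∉ I. Since p minus its normal form lies in I, I + (p) = I + (r) where r = 7w; decide whether this ideal is the whole ring.
Run Buchberger on G together with r (pairs among the g_i already reduce to 0 since G is a Gröbner basis):
g_1 = u^2 + 3/16u - 1/8w - 13/16, LT = u^2.
g_2 = v - 1, LT = v.
g_3 = w^2 + 3w, LT = w^2.
r = 7w, LT = w.

The S-polynomials (S(g_1,g_2), S(g_1,g_3), S(g_1,r), S(g_2,g_3), S(g_2,r), S(g_3,r)) all reduce to 0 modulo the current basis, so we have a Gröbner basis.
Inter-reduce: drop elements whose leading term is divisible by another's, tail-reduce, and make monic.
Reduced Gröbner basis: {u^2 + 3/16u - 13/16, v - 1, w}.
The reduced Gröbner basis of I + (p) is {u^2 + 3/16u - 13/16, v - 1, w} ≠ {1}, a proper ideal, so the enlarged system stays consistent: p is independent of I, with normal form 7w.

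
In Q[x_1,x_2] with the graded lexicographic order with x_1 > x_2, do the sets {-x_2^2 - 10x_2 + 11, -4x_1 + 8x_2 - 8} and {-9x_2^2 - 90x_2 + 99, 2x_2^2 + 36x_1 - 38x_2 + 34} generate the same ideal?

No, the ideals differ.

Two ideals are equal iff their reduced Gröbner bases coincide (the reduced basis is unique for a fixed ordering).
Buchberger on the first generating set:
f_1 = -x_2^2 - 10x_2 + 11, LT = x_2^2.
f_2 = -4x_1 + 8x_2 - 8, LT = x_1.

The S-polynomials (S(f_1,f_2)) all reduce to 0 modulo the current basis, so we have a Gröbner basis.
Inter-reduce: drop elements whose leading term is divisible by another's, tail-reduce, and make monic.
Reduced Gröbner basis: {x_2^2 + 10x_2 - 11, x_1 - 2x_2 + 2}.

Buchberger on the second generating set:
h_1 = -9x_2^2 - 90x_2 + 99, LT = x_2^2.
h_2 = 2x_2^2 + 36x_1 - 38x_2 + 34, LT = x_2^2.

S(h_1,h_2): lcm = x_2^2. S = -18x_1 + 29x_2 - 28.
  leading term x_1: no divisor's leading term divides it; move -18x_1 to the remainder.
  leading term x_2: no divisor's leading term divides it; move 29x_2 to the remainder.
  leading term 1: no divisor's leading term divides it; move -28 to the remainder.
  remainder -18x_1 + 29x_2 - 28 ≠ 0; add k_3 = -18x_1 + 29x_2 - 28 to the basis.

The other S-polynomials (S(h_1,k_3), S(h_2,k_3)) all reduce to 0 modulo the current basis, so we have a Gröbner basis.
Inter-reduce: drop elements whose leading term is divisible by another's, tail-reduce, and make monic.
Reduced Gröbner basis: {x_2^2 + 10x_2 - 11, x_1 - 29/18x_2 + 14/9}.

The bases are distinct; the ideals are different.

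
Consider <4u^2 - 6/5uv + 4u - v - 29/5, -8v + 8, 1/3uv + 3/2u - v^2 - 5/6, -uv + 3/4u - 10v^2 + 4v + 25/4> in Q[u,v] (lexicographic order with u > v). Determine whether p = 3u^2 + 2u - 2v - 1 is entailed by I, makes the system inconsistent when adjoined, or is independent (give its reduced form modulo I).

First compute the reduced Gröbner basis of I by Buchberger's algorithm.
f_1 = 4u^2 - 6/5uv + 4u - v - 29/5, LT = u^2.
f_2 = -8v + 8, LT = v.
f_3 = 1/3uv + 3/2u - v^2 - 5/6, LT = uv.
f_4 = -uv + 3/4u - 10v^2 + 4v + 25/4, LT = uv.

S(f_1,f_3): lcm = u^2v. S = -9/2u^2 + 27/10uv^2 + uv + 5/2u - 1/4v^2 - 29/20v.
  reduce S modulo (f_1, f_2, f_3, f_4):
  remainder 187/20u - 187/20 ≠ 0; add h_5 = 187/20u - 187/20 to the basis.

The other S-polynomials (S(f_1,f_2), S(f_1,f_4), S(f_2,f_3), S(f_2,f_4), S(f_3,f_4), S(f_1,h_5), S(f_2,h_5), S(f_3,h_5), S(f_4,h_5)) all reduce to 0 modulo the current basis, so we have a Gröbner basis.
Inter-reduce: drop elements whose leading term is divisible by another's, tail-reduce, and make monic.
Reduced Gröbner basis: {u - 1, v - 1}.
Label its elements g_1 = u - 1, g_2 = v - 1.

Reduce p = 3u^2 + 2u - 2v - 1 modulo G:
  leading term u^2: subtract (3u)·g_1 from 3u^2 + 2u - 2v - 1 → 5u - 2v - 1
  leading term u: subtract (5)·g_1 from 5u - 2v - 1 → -2v + 4
  leading term v: subtract (-2)·g_2 from -2v + 4 → 2
  leading term 1: no divisor's leading term divides it; move 2 to the remainder.
  normal form = 2.
The normal form is nonzero, so p ∉ I. Since p minus its normal form lies in I, I + (p) = I + (r) where r = 2; decide whether this ideal is the whole ring.
Here r = 2 is a nonzero constant, hence a unit: 1 ∈ I + (p), the Gröbner basis of I + (p) is {1}, and the enlarged system has no common solution — adjoining p is inconsistent.

The remainder on division by a Gröbner basis is unique — it is the normal form.

Adjoining 3u^2 + 2u - 2v - 1 makes the ideal the whole ring: the system is inconsistent.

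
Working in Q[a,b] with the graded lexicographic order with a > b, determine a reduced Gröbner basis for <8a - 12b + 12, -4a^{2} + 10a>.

f_1 = 8a - 12b + 12, LT = a.
f_2 = -4a^{2} + 10a, LT = a^{2}.

S(f_1,f_2): lcm = a^{2}. S = -\tfrac{3}{2}ab + 4a.
  leading term ab: subtract (-\tfrac{3}{16}b)·f_1 from -\tfrac{3}{2}ab + 4a → -\tfrac{9}{4}b^{2} + 4a + \tfrac{9}{4}b
  leading term b^{2}: no divisor's leading term divides it; move -\tfrac{9}{4}b^{2} to the remainder.
  leading term a: subtract (\tfrac{1}{2})·f_1 from 4a + \tfrac{9}{4}b → \tfrac{33}{4}b - 6
  leading term b: no divisor's leading term divides it; move \tfrac{33}{4}b to the remainder.
  leading term 1: no divisor's leading term divides it; move -6 to the remainder.
  remainder -\tfrac{9}{4}b^{2} + \tfrac{33}{4}b - 6 ≠ 0; add g_3 = -\tfrac{9}{4}b^{2} + \tfrac{33}{4}b - 6 to the basis.

S(f_1,g_3): leading monomials are coprime, so the S-polynomial reduces to 0 (Buchberger's first criterion).
S(f_2,g_3): leading monomials are coprime, so the S-polynomial reduces to 0 (Buchberger's first criterion).
Every S-polynomial of the final basis reduces to 0, so we have a Gröbner basis.
Inter-reduce: drop elements whose leading term is divisible by another's, tail-reduce, and make monic.

G = {b^{2} - \tfrac{11}{3}b + \tfrac{8}{3}, a - \tfrac{3}{2}b + \tfrac{3}{2}}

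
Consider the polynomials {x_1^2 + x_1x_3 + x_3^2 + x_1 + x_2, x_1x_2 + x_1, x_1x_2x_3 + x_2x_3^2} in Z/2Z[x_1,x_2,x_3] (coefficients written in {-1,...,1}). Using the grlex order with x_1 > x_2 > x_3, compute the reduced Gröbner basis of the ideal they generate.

f_1 = x_1^2 + x_1x_3 + x_3^2 + x_1 + x_2, LT = x_1^2.
f_2 = x_1x_2 + x_1, LT = x_1x_2.
f_3 = x_1x_2x_3 + x_2x_3^2, LT = x_1x_2x_3.

S(f_1,f_2): lcm = x_1^2x_2. S = x_1x_2x_3 + x_2x_3^2 + x_1^2 + x_1x_2 + x_2^2.
  leading term x_1x_2x_3: subtract (x_3)·f_2 from x_1x_2x_3 + x_2x_3^2 + x_1^2 + x_1x_2 + x_2^2 → x_2x_3^2 + x_1^2 + x_1x_2 + x_1x_3 + x_2^2
  leading term x_2x_3^2: no divisor's leading term divides it; move x_2x_3^2 to the remainder.
  leading term x_1^2: subtract (1)·f_1 from x_1^2 + x_1x_2 + x_1x_3 + x_2^2 → x_1x_2 + x_2^2 + x_3^2 + x_1 + x_2
  leading term x_1x_2: subtract (1)·f_2 from x_1x_2 + x_2^2 + x_3^2 + x_1 + x_2 → x_2^2 + x_3^2 + x_2
  leading term x_2^2: no divisor's leading term divides it; move x_2^2 to the remainder.
  leading term x_3^2: no divisor's leading term divides it; move x_3^2 to the remainder.
  leading term x_2: no divisor's leading term divides it; move x_2 to the remainder.
  remainder x_2x_3^2 + x_2^2 + x_3^2 + x_2 ≠ 0; add g_4 = x_2x_3^2 + x_2^2 + x_3^2 + x_2 to the basis.

S(f_1,f_3): lcm = x_1^2x_2x_3. S = x_2x_3^3 + x_1x_2x_3 + x_2^2x_3.
  leading term x_2x_3^3: subtract (x_3)·g_4 from x_2x_3^3 + x_1x_2x_3 + x_2^2x_3 → x_1x_2x_3 + x_3^3 + x_2x_3
  leading term x_1x_2x_3: subtract (x_3)·f_2 from x_1x_2x_3 + x_3^3 + x_2x_3 → x_3^3 + x_1x_3 + x_2x_3
  leading term x_3^3: no divisor's leading term divides it; move x_3^3 to the remainder.
  leading term x_1x_3: no divisor's leading term divides it; move x_1x_3 to the remainder.
  leading term x_2x_3: no divisor's leading term divides it; move x_2x_3 to the remainder.
  remainder x_3^3 + x_1x_3 + x_2x_3 ≠ 0; add g_5 = x_3^3 + x_1x_3 + x_2x_3 to the basis.

S(f_2,f_3): lcm = x_1x_2x_3. S = x_2x_3^2 + x_1x_3.
  leading term x_2x_3^2: subtract (1)·g_4 from x_2x_3^2 + x_1x_3 → x_1x_3 + x_2^2 + x_3^2 + x_2
  leading term x_1x_3: no divisor's leading term divides it; move x_1x_3 to the remainder.
  leading term x_2^2: no divisor's leading term divides it; move x_2^2 to the remainder.
  leading term x_3^2: no divisor's leading term divides it; move x_3^2 to the remainder.
  leading term x_2: no divisor's leading term divides it; move x_2 to the remainder.
  remainder x_1x_3 + x_2^2 + x_3^2 + x_2 ≠ 0; add g_6 = x_1x_3 + x_2^2 + x_3^2 + x_2 to the basis.

S(f_3,g_5): lcm = x_1x_2x_3^3. S = x_2x_3^4 + x_1^2x_2x_3 + x_1x_2^2x_3.
  leading term x_2x_3^4: subtract (x_3^2)·g_4 from x_2x_3^4 + x_1^2x_2x_3 + x_1x_2^2x_3 → x_1^2x_2x_3 + x_1x_2^2x_3 + x_2^2x_3^2 + x_3^4 + x_2x_3^2
  leading term x_1^2x_2x_3: subtract (x_2x_3)·f_1 from x_1^2x_2x_3 + x_1x_2^2x_3 + x_2^2x_3^2 + x_3^4 + x_2x_3^2 → x_1x_2^2x_3 + x_1x_2x_3^2 + x_2^2x_3^2 + x_2x_3^3 + x_3^4 + x_1x_2x_3 + x_2^2x_3 + x_2x_3^2
  leading term x_1x_2^2x_3: subtract (x_2x_3)·f_2 from x_1x_2^2x_3 + x_1x_2x_3^2 + x_2^2x_3^2 + x_2x_3^3 + x_3^4 + x_1x_2x_3 + x_2^2x_3 + x_2x_3^2 → x_1x_2x_3^2 + x_2^2x_3^2 + x_2x_3^3 + x_3^4 + x_2^2x_3 + x_2x_3^2
  leading term x_1x_2x_3^2: subtract (x_3^2)·f_2 from x_1x_2x_3^2 + x_2^2x_3^2 + x_2x_3^3 + x_3^4 + x_2^2x_3 + x_2x_3^2 → x_2^2x_3^2 + x_2x_3^3 + x_3^4 + x_1x_3^2 + x_2^2x_3 + x_2x_3^2
  leading term x_2^2x_3^2: subtract (x_2)·g_4 from x_2^2x_3^2 + x_2x_3^3 + x_3^4 + x_1x_3^2 + x_2^2x_3 + x_2x_3^2 → x_2x_3^3 + x_3^4 + x_1x_3^2 + x_2^3 + x_2^2x_3 + x_2^2
  leading term x_2x_3^3: subtract (x_3)·g_4 from x_2x_3^3 + x_3^4 + x_1x_3^2 + x_2^3 + x_2^2x_3 + x_2^2 → x_3^4 + x_1x_3^2 + x_2^3 + x_3^3 + x_2^2 + x_2x_3
  leading term x_3^4: subtract (x_3)·g_5 from x_3^4 + x_1x_3^2 + x_2^3 + x_3^3 + x_2^2 + x_2x_3 → x_2^3 + x_2x_3^2 + x_3^3 + x_2^2 + x_2x_3
  leading term x_2^3: no divisor's leading term divides it; move x_2^3 to the remainder.
  leading term x_2x_3^2: subtract (1)·g_4 from x_2x_3^2 + x_3^3 + x_2^2 + x_2x_3 → x_3^3 + x_2x_3 + x_3^2 + x_2
  leading term x_3^3: subtract (1)·g_5 from x_3^3 + x_2x_3 + x_3^2 + x_2 → x_1x_3 + x_3^2 + x_2
  leading term x_1x_3: subtract (1)·g_6 from x_1x_3 + x_3^2 + x_2 → x_2^2
  leading term x_2^2: no divisor's leading term divides it; move x_2^2 to the remainder.
  remainder x_2^3 + x_2^2 ≠ 0; add g_7 = x_2^3 + x_2^2 to the basis.

The other S-polynomials (S(f_1,g_4), S(f_2,g_4), S(f_3,g_4), S(f_1,g_5), S(f_2,g_5), S(g_4,g_5), S(f_1,g_6), S(f_2,g_6), S(f_3,g_6), S(g_4,g_6), S(g_5,g_6), S(f_1,g_7), S(f_2,g_7), S(f_3,g_7), S(g_4,g_7), S(g_5,g_7), S(g_6,g_7)) all reduce to 0 modulo the current basis, so we have a Gröbner basis.
Inter-reduce: drop elements whose leading term is divisible by another's, tail-reduce, and make monic.

G = {x_2^3 + x_2^2, x_2x_3^2 + x_2^2 + x_3^2 + x_2, x_3^3 + x_2^2 + x_2x_3 + x_3^2 + x_2, x_1^2 + x_2^2 + x_1, x_1x_2 + x_1, x_1x_3 + x_2^2 + x_3^2 + x_2}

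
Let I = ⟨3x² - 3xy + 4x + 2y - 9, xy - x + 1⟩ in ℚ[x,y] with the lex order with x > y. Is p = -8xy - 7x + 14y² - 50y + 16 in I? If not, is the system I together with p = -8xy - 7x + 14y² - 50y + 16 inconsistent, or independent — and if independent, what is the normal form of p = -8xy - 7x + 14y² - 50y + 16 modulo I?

First compute the reduced Gröbner basis of I by Buchberger's algorithm.
f_1 = 3x² - 3xy + 4x + 2y - 9, LT = x².
f_2 = xy - x + 1, LT = xy.

S(f_1,f_2): lcm = x²y. S = x² - xy² + 4/3xy - x + ⅔y² - 3y.
  leading term x²: subtract (⅓)·f_1 from x² - xy² + 4/3xy - x + ⅔y² - 3y → -xy² + 7/3xy - 7/3x + ⅔y² - 11/3y + 3
  leading term xy²: subtract (-y)·f_2 from -xy² + 7/3xy - 7/3x + ⅔y² - 11/3y + 3 → 4/3xy - 7/3x + ⅔y² - 8/3y + 3
  leading term xy: subtract (4/3)·f_2 from 4/3xy - 7/3x + ⅔y² - 8/3y + 3 → -x + ⅔y² - 8/3y + 5/3
  leading term x: no divisor's leading term divides it; move -x to the remainder.
  leading term y²: no divisor's leading term divides it; move ⅔y² to the remainder.
  leading term y: no divisor's leading term divides it; move -8/3y to the remainder.
  leading term 1: no divisor's leading term divides it; move 5/3 to the remainder.
  remainder -x + ⅔y² - 8/3y + 5/3 ≠ 0; add h_3 = -x + ⅔y² - 8/3y + 5/3 to the basis.

S(f_2,h_3): lcm = xy. S = -x + ⅔y³ - 8/3y² + 5/3y + 1.
  leading term x: subtract (1)·h_3 from -x + ⅔y³ - 8/3y² + 5/3y + 1 → ⅔y³ - 10/3y² + 13/3y - ⅔
  leading term y³: no divisor's leading term divides it; move ⅔y³ to the remainder.
  leading term y²: no divisor's leading term divides it; move -10/3y² to the remainder.
  leading term y: no divisor's leading term divides it; move 13/3y to the remainder.
  leading term 1: no divisor's leading term divides it; move -⅔ to the remainder.
  remainder ⅔y³ - 10/3y² + 13/3y - ⅔ ≠ 0; add h_4 = ⅔y³ - 10/3y² + 13/3y - ⅔ to the basis.

The other S-polynomials (S(f_1,h_3), S(f_1,h_4), S(f_2,h_4), S(h_3,h_4)) all reduce to 0 modulo the current basis, so we have a Gröbner basis.
Inter-reduce: drop elements whose leading term is divisible by another's, tail-reduce, and make monic.
Reduced Gröbner basis: {x - ⅔y² + 8/3y - 5/3, y³ - 5y² + 13/2y - 1}.
Label its elements g_1 = x - ⅔y² + 8/3y - 5/3, g_2 = y³ - 5y² + 13/2y - 1.

Reduce p = -8xy - 7x + 14y² - 50y + 16 modulo G:
  leading term xy: subtract (-8y)·g_1 from -8xy - 7x + 14y² - 50y + 16 → -7x - 16/3y³ + 106/3y² - 190/3y + 16
  leading term x: subtract (-7)·g_1 from -7x - 16/3y³ + 106/3y² - 190/3y + 16 → -16/3y³ + 92/3y² - 134/3y + 13/3
  leading term y³: subtract (-16/3)·g_2 from -16/3y³ + 92/3y² - 134/3y + 13/3 → 4y² - 10y - 1
  leading term y²: no divisor's leading term divides it; move 4y² to the remainder.
  leading term y: no divisor's leading term divides it; move -10y to the remainder.
  leading term 1: no divisor's leading term divides it; move -1 to the remainder.
  normal form = 4y² - 10y - 1.
The normal form is nonzero, so p ∉ I. Since p minus its normal form lies in I, I + (p) = I + (r) where r = 4y² - 10y - 1; decide whether this ideal is the whole ring.
Run Buchberger on G together with r (pairs among the g_i already reduce to 0 since G is a Gröbner basis):
g_1 = x - ⅔y² + 8/3y - 5/3, LT = x.
g_2 = y³ - 5y² + 13/2y - 1, LT = y³.
r = 4y² - 10y - 1, LT = y².

S(g_2,r): lcm = y³. S = -5/2y² + 27/4y - 1.
  leading term y²: subtract (-⅝)·r from -5/2y² + 27/4y - 1 → ½y - 13/8
  leading term y: no divisor's leading term divides it; move ½y to the remainder.
  leading term 1: no divisor's leading term divides it; move -13/8 to the remainder.
  remainder ½y - 13/8 ≠ 0; add m_4 = ½y - 13/8 to the basis.

S(g_2,m_4): lcm = y³. S = -7/4y² + 13/2y - 1.
  leading term y²: subtract (-7/16)·r from -7/4y² + 13/2y - 1 → 17/8y - 23/16
  leading term y: subtract (17/4)·m_4 from 17/8y - 23/16 → 175/32
  leading term 1: no divisor's leading term divides it; move 175/32 to the remainder.
  remainder 175/32 ≠ 0; add m_5 = 175/32 to the basis.

The other S-polynomials (S(g_1,g_2), S(g_1,r), S(g_1,m_4), S(r,m_4), S(g_1,m_5), S(g_2,m_5), S(r,m_5), S(m_4,m_5)) all reduce to 0 modulo the current basis, so we have a Gröbner basis.
Inter-reduce: drop elements whose leading term is divisible by another's, tail-reduce, and make monic.
Reduced Gröbner basis: {1}.
The reduced Gröbner basis of I + (p) is {1}: the ideal is the whole ring, so the enlarged system has no common solution — adjoining p is inconsistent.

Adjoining -8xy - 7x + 14y² - 50y + 16 makes the ideal the whole ring: the system is inconsistent.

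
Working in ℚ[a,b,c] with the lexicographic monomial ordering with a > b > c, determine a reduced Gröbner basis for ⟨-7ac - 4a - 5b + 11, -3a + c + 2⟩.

f_1 = -7ac - 4a - 5b + 11, LT = ac.
f_2 = -3a + c + 2, LT = a.

S(f_1,f_2): lcm = ac. S = 4/7a + 5/7b + ⅓c² + ⅔c - 11/7.
  reduce S modulo (f_1, f_2):
  remainder 5/7b + ⅓c² + 6/7c - 25/21 ≠ 0; add g_3 = 5/7b + ⅓c² + 6/7c - 25/21 to the basis.

The other S-polynomials (S(f_1,g_3), S(f_2,g_3)) all reduce to 0 modulo the current basis, so we have a Gröbner basis.
Inter-reduce: drop elements whose leading term is divisible by another's, tail-reduce, and make monic.

G = {a - ⅓c - ⅔, b + 7/15c² + 6/5c - 5/3}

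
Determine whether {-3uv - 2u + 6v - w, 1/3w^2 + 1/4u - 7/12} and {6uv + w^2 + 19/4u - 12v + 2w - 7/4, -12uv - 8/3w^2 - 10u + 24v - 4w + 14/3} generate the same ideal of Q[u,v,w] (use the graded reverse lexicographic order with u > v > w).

Yes, the ideals are equal.

Equality of ideals is decidable: compute both reduced Gröbner bases (unique for the ordering) and check whether they agree.
Buchberger on the first generating set:
f_1 = -3uv - 2u + 6v - w, LT = uv.
f_2 = 1/3w^2 + 1/4u - 7/12, LT = w^2.

The S-polynomials (S(f_1,f_2)) all reduce to 0 modulo the current basis, so we have a Gröbner basis.
Inter-reduce: drop elements whose leading term is divisible by another's, tail-reduce, and make monic.
Reduced Gröbner basis: {uv + 2/3u - 2v + 1/3w, w^2 + 3/4u - 7/4}.

Buchberger on the second generating set:
h_1 = 6uv + w^2 + 19/4u - 12v + 2w - 7/4, LT = uv.
h_2 = -12uv - 8/3w^2 - 10u + 24v - 4w + 14/3, LT = uv.

S(h_1,h_2): lcm = uv. S = -1/18w^2 - 1/24u + 7/72.
  leading term w^2: no divisor's leading term divides it; move -1/18w^2 to the remainder.
  leading term u: no divisor's leading term divides it; move -1/24u to the remainder.
  leading term 1: no divisor's leading term divides it; move 7/72 to the remainder.
  remainder -1/18w^2 - 1/24u + 7/72 ≠ 0; add k_3 = -1/18w^2 - 1/24u + 7/72 to the basis.

The other S-polynomials (S(h_1,k_3), S(h_2,k_3)) all reduce to 0 modulo the current basis, so we have a Gröbner basis.
Inter-reduce: drop elements whose leading term is divisible by another's, tail-reduce, and make monic.
Reduced Gröbner basis: {uv + 2/3u - 2v + 1/3w, w^2 + 3/4u - 7/4}.

Same reduced basis, so the two generating sets span the same ideal.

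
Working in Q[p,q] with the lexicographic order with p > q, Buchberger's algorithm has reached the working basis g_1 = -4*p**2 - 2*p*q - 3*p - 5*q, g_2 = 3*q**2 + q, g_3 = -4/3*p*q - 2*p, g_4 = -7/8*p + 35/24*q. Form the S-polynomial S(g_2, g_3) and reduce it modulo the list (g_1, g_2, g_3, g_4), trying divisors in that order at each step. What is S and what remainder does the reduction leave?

S(g_2, g_3) = -7/6*p*q; remainder on division = 35/12*q.

lcm(LM(g_2), LM(g_3)) = p*q**2.
S = (lcm/LT(g_2))·g_2 − (lcm/LT(g_3))·g_3 = -7/6*p*q.
Reduce S modulo (g_1, g_2, g_3, g_4) in that order:
  leading term p*q: subtract (7/8)·g_3 from -7/6*p*q → 7/4*p
  leading term p: subtract (-2)·g_4 from 7/4*p → 35/12*q
  leading term q: no divisor's leading term divides it; move 35/12*q to the remainder.
The remainder 35/12*q is nonzero, so it would be added as the next basis element.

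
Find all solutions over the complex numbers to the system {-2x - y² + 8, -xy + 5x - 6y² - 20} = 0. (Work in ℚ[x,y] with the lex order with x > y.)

Compute a lex Gröbner basis by Buchberger's algorithm.
f_1 = -2x - y² + 8, LT = x.
f_2 = -xy + 5x - 6y² - 20, LT = xy.

S(f_1,f_2): lcm = xy. S = 5x + ½y³ - 6y² - 4y - 20.
  reduce S modulo (f_1, f_2):
  remainder ½y³ - 17/2y² - 4y ≠ 0; add h_3 = ½y³ - 17/2y² - 4y to the basis.

The other S-polynomials (S(f_1,h_3), S(f_2,h_3)) all reduce to 0 modulo the current basis, so we have a Gröbner basis.
Inter-reduce: drop elements whose leading term is divisible by another's, tail-reduce, and make monic.
Reduced Gröbner basis: {x + ½y² - 4, y³ - 17y² - 8y}.

The lex basis is triangular: the last element involves only y. Solving y³ - 17y² - 8y = 0 gives y ∈ {0, 17/2 - sqrt(321)/2, 17/2 + sqrt(321)/2}; substituting each value into the earlier elements determines the remaining variables.
  y = 0: the earlier basis element becomes x - 4 = 0, giving x = 4 — point (4, 0).
  y = 17/2 - sqrt(321)/2: the earlier basis element becomes x - 17*sqrt(321)/4 + 289/4 = 0, giving x = -289/4 + 17*sqrt(321)/4 — point (-289/4 + 17*sqrt(321)/4, 17/2 - sqrt(321)/2).
  y = 17/2 + sqrt(321)/2: the earlier basis element becomes x + 289/4 + 17*sqrt(321)/4 = 0, giving x = -17*sqrt(321)/4 - 289/4 — point (-17*sqrt(321)/4 - 289/4, 17/2 + sqrt(321)/2).

{(4, 0), (-289/4 + 17*sqrt(321)/4, 17/2 - sqrt(321)/2), (-17*sqrt(321)/4 - 289/4, 17/2 + sqrt(321)/2)}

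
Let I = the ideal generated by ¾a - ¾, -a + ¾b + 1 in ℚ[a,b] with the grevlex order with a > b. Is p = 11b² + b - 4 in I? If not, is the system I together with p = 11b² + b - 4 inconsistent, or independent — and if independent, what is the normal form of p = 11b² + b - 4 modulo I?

First compute the reduced Gröbner basis of I by Buchberger's algorithm.
f_1 = ¾a - ¾, LT = a.
f_2 = -a + ¾b + 1, LT = a.

S(f_1,f_2): lcm = a. S = ¾b.
  reduce S modulo (f_1, f_2):
  remainder ¾b ≠ 0; add h_3 = ¾b to the basis.

The other S-polynomials (S(f_1,h_3), S(f_2,h_3)) all reduce to 0 modulo the current basis, so we have a Gröbner basis.
Inter-reduce: drop elements whose leading term is divisible by another's, tail-reduce, and make monic.
Reduced Gröbner basis: {a - 1, b}.
Label its elements g_1 = a - 1, g_2 = b.

Reduce p = 11b² + b - 4 modulo G:
  leading term b²: subtract (11b)·g_2 from 11b² + b - 4 → b - 4
  leading term b: subtract (1)·g_2 from b - 4 → -4
  leading term 1: no divisor's leading term divides it; move -4 to the remainder.
  normal form = -4.
The normal form is nonzero, so p ∉ I. Since p minus its normal form lies in I, I + (p) = I + (r) where r = -4; decide whether this ideal is the whole ring.
Here r = -4 is a nonzero constant, hence a unit: 1 ∈ I + (p), the Gröbner basis of I + (p) is {1}, and the enlarged system has no common solution — adjoining p is inconsistent.

Adjoining 11b² + b - 4 makes the ideal the whole ring: the system is inconsistent.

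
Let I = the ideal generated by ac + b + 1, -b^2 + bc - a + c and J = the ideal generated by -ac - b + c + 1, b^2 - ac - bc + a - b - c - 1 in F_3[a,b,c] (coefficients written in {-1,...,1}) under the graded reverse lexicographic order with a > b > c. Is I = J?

No, the ideals differ.

Since reduced Gröbner bases are canonical representatives of ideals under a given ordering, it suffices to compute and compare them.
Buchberger on the first generating set:
f_1 = ac + b + 1, LT = ac.
f_2 = -b^2 + bc - a + c, LT = b^2.

The S-polynomials (S(f_1,f_2)) all reduce to 0 modulo the current basis, so we have a Gröbner basis.
Inter-reduce: drop elements whose leading term is divisible by another's, tail-reduce, and make monic.
Reduced Gröbner basis: {b^2 - bc + a - c, ac + b + 1}.

Buchberger on the second generating set:
h_1 = -ac - b + c + 1, LT = ac.
h_2 = b^2 - ac - bc + a - b - c - 1, LT = b^2.

The S-polynomials (S(h_1,h_2)) all reduce to 0 modulo the current basis, so we have a Gröbner basis.
Inter-reduce: drop elements whose leading term is divisible by another's, tail-reduce, and make monic.
Reduced Gröbner basis: {b^2 - bc + a + c + 1, ac + b - c - 1}.

The bases are distinct; the ideals are different.
The choice of monomial ordering does not affect the verdict — as long as both bases are computed under the same ordering, their equality decides ideal equality.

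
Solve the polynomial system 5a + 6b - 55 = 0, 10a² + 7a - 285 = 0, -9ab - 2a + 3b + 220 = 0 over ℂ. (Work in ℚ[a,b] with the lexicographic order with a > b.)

Compute a lex Gröbner basis by Buchberger's algorithm.
f_1 = 5a + 6b - 55, LT = a.
f_2 = 10a² + 7a - 285, LT = a².
f_3 = -9ab - 2a + 3b + 220, LT = ab.

S(f_1,f_2): lcm = a². S = 6/5ab - 117/10a + 57/2.
  leading term ab: subtract (6/25b)·f_1 from 6/5ab - 117/10a + 57/2 → -117/10a - 36/25b² + 66/5b + 57/2
  leading term a: subtract (-117/50)·f_1 from -117/10a - 36/25b² + 66/5b + 57/2 → -36/25b² + 681/25b - 501/5
  leading term b²: no divisor's leading term divides it; move -36/25b² to the remainder.
  leading term b: no divisor's leading term divides it; move 681/25b to the remainder.
  leading term 1: no divisor's leading term divides it; move -501/5 to the remainder.
  remainder -36/25b² + 681/25b - 501/5 ≠ 0; add h_4 = -36/25b² + 681/25b - 501/5 to the basis.

S(f_1,f_3): lcm = ab. S = -2/9a + 6/5b² - 32/3b + 220/9.
  leading term a: subtract (-2/45)·f_1 from -2/9a + 6/5b² - 32/3b + 220/9 → 6/5b² - 52/5b + 22
  leading term b²: subtract (-⅚)·h_4 from 6/5b² - 52/5b + 22 → 123/10b - 123/2
  leading term b: no divisor's leading term divides it; move 123/10b to the remainder.
  leading term 1: no divisor's leading term divides it; move -123/2 to the remainder.
  remainder 123/10b - 123/2 ≠ 0; add h_5 = 123/10b - 123/2 to the basis.

The other S-polynomials (S(f_2,f_3), S(f_1,h_4), S(f_2,h_4), S(f_3,h_4), S(f_1,h_5), S(f_2,h_5), S(f_3,h_5), S(h_4,h_5)) all reduce to 0 modulo the current basis, so we have a Gröbner basis.
Inter-reduce: drop elements whose leading term is divisible by another's, tail-reduce, and make monic.
Reduced Gröbner basis: {a - 5, b - 5}.

A lex Gröbner basis eliminates variables successively. Here b - 5 depends only on b, with roots {5}; lifting each root through the earlier basis elements recovers the full solutions.
  b = 5: the earlier basis element becomes a - 5 = 0, giving a = 5 — point (5, 5).
Substituting each solution back into the original system confirms all equations vanish.

{(5, 5)}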